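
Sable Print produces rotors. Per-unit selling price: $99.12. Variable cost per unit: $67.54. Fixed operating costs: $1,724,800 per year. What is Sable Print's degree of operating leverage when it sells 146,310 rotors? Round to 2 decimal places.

1.60

At 146,310 units, contribution = 146,310 × $31.58 = $4,620,469.80.
Subtracting fixed costs: EBIT = $4,620,469.80 − $1,724,800 = $2,895,669.80.
DOL = contribution ÷ EBIT = $4,620,469.80 ÷ $2,895,669.80 = 1.5956.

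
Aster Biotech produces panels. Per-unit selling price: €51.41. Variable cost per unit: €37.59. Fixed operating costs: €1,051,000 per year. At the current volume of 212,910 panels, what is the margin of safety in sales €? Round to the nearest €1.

€7,036,014

Contribution margin per unit = €51.41 − €37.59 = €13.82. Break-even units = €1,051,000 ÷ €13.82 = 76,049.20; break-even revenue = 76,049.20 × €51.41 = €3,909,689.58.
Actual sales revenue = 212,910 × €51.41 = €10,945,703.10.
Margin of safety = €10,945,703.10 − €3,909,689.58 = €7,036,014.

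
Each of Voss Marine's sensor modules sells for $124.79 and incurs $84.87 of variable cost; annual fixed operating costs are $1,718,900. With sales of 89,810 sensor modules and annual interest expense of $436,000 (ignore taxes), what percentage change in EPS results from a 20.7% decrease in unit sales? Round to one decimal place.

Contribution at this volume is 89,810 × $39.92 = $3,585,215.20.
Subtracting fixed costs: EBIT = $3,585,215.20 − $1,718,900 = $1,866,315.20.
Interest = $436,000.00, so EBIT − I = $1,430,315.20.
DCL = total CM / (EBIT − I) = $3,585,215.20 / $1,430,315.20 = 2.5066.
EPS therefore changes by 2.5066 × (-20.7%) = -51.9%.

-51.9%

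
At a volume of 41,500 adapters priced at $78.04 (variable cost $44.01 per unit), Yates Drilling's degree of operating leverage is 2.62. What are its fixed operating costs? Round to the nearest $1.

$873,220

At 41,500 units, contribution = 41,500 × $34.03 = $1,412,245.00.
Since DOL = CM ÷ EBIT, EBIT = $1,412,245.00 ÷ 2.62 = $539,024.81.
Fixed costs = CM − EBIT = $1,412,245.00 − $539,024.81 = $873,220.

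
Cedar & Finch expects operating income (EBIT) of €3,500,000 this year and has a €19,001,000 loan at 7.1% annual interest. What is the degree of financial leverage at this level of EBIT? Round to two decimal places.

Annual interest charges come to €1,349,071.00.
Degree of financial leverage = EBIT / (EBIT − interest) = €3,500,000 / €2,150,929.00 = 1.6272.

1.63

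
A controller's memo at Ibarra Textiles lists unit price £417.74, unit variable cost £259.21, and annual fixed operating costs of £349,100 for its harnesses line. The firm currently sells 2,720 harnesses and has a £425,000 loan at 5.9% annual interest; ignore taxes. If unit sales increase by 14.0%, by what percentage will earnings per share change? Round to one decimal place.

+105.9%

Total contribution margin = 2,720 × £158.53 = £431,201.60.
Subtracting fixed costs: EBIT = £431,201.60 − £349,100 = £82,101.60.
Interest = £25,075.00, so EBIT − I = £57,026.60.
DCL = total CM / (EBIT − I) = £431,201.60 / £57,026.60 = 7.5614.
%ΔEPS = DCL × %ΔSales = 7.5614 × +14.0% = +105.9%.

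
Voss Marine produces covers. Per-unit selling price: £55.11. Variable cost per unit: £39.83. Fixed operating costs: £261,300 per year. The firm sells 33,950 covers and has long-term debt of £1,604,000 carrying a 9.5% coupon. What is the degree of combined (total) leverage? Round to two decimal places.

4.94

Total contribution margin = 33,950 × £15.28 = £518,756.00.
Subtracting fixed costs: EBIT = £518,756.00 − £261,300 = £257,456.00. Interest = £152,380.00, so EBIT − I = £105,076.00.
Degree of total leverage = total CM / (EBIT − interest) = £518,756.00 / £105,076.00 = 4.9370.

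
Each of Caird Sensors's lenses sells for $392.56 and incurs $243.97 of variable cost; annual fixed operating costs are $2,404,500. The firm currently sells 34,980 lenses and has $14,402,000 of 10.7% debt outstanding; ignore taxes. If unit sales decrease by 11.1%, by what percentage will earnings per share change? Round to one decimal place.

At 34,980 units, contribution = 34,980 × $148.59 = $5,197,678.20.
Subtracting fixed costs: EBIT = $5,197,678.20 − $2,404,500 = $2,793,178.20.
After interest of $1,541,014.00, pre-tax earnings = $1,252,164.20.
DCL = total CM / (EBIT − I) = $5,197,678.20 / $1,252,164.20 = 4.1510.
%ΔEPS = DCL × %ΔSales = 4.1510 × -11.1% = -46.1%.

-46.1%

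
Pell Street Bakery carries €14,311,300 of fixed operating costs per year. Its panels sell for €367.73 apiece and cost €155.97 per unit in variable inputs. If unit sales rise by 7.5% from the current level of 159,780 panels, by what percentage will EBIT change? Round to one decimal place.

Total contribution margin = 159,780 × €211.76 = €33,835,012.80.
Subtracting fixed costs: EBIT = €33,835,012.80 − €14,311,300 = €19,523,712.80.
Degree of operating leverage = €33,835,012.80 / €19,523,712.80 = 1.7330.
So EBIT moves 1.7330 × (+7.5%) = +13.0%.

+13.0%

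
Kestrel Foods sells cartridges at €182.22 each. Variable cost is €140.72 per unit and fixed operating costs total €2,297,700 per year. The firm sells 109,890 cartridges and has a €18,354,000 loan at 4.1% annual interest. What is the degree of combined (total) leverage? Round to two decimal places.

3.02

At 109,890 units, contribution = 109,890 × €41.50 = €4,560,435.00.
Operating income = contribution − fixed costs = €4,560,435.00 − €2,297,700 = €2,262,735.00. Interest = €752,514.00, so EBIT − I = €1,510,221.00.
DCL = contribution ÷ (EBIT − I) = €4,560,435.00 ÷ €1,510,221.00 = 3.0197.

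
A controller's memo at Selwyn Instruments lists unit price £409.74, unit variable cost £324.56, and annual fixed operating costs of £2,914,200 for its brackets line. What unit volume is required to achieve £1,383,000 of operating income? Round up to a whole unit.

Unit CM = price − variable cost = £409.74 − £324.56 = £85.18.
Need Q such that Q × £85.18 − £2,914,200 = £1,383,000, i.e. Q = £4,297,200 / £85.18 = 50,448.46 → 50,449.

50,449 brackets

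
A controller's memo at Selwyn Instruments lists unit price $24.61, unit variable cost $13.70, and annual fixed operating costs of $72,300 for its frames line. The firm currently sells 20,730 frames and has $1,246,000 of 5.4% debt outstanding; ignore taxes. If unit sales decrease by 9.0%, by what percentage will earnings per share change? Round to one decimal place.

-23.5%

Contribution at this volume is 20,730 × $10.91 = $226,164.30.
Operating income = contribution − fixed costs = $226,164.30 − $72,300 = $153,864.30.
After interest of $67,284.00, pre-tax earnings = $86,580.30.
DCL = total CM / (EBIT − I) = $226,164.30 / $86,580.30 = 2.6122.
%ΔEPS = DCL × %ΔSales = 2.6122 × -9.0% = -23.5%.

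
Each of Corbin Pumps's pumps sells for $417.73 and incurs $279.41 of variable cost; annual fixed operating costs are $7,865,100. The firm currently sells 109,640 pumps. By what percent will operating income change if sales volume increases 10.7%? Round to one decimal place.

+22.2%

Contribution at this volume is 109,640 × $138.32 = $15,165,404.80.
EBIT = $15,165,404.80 − $7,865,100 = $7,300,304.80.
DOL = contribution ÷ EBIT = $15,165,404.80 ÷ $7,300,304.80 = 2.0774.
So EBIT moves 2.0774 × (+10.7%) = +22.2%.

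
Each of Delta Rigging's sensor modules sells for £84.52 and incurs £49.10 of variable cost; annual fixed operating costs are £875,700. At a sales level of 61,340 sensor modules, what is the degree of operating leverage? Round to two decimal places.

Contribution at this volume is 61,340 × £35.42 = £2,172,662.80.
EBIT = £2,172,662.80 − £875,700 = £1,296,962.80.
Degree of operating leverage = £2,172,662.80 / £1,296,962.80 = 1.6752.

1.68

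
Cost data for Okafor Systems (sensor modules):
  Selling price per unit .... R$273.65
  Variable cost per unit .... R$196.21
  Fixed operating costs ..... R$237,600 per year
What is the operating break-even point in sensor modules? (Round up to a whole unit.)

Unit CM = price − variable cost = R$273.65 − R$196.21 = R$77.44.
Break-even volume = fixed costs ÷ CM per unit = R$237,600 ÷ R$77.44 = 3,068.18, so 3,069 sensor modules.

3,069 sensor modules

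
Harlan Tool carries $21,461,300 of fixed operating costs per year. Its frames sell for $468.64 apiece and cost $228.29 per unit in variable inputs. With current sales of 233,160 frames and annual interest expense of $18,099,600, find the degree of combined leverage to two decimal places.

3.40

At 233,160 units, contribution = 233,160 × $240.35 = $56,040,006.00.
Subtracting fixed costs: EBIT = $56,040,006.00 − $21,461,300 = $34,578,706.00. Interest = $18,099,600.00, so EBIT − I = $16,479,106.00.
DCL = contribution ÷ (EBIT − I) = $56,040,006.00 ÷ $16,479,106.00 = 3.4007.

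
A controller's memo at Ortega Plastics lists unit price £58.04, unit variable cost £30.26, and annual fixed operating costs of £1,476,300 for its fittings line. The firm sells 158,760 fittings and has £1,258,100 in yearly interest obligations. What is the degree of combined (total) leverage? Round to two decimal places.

Contribution at this volume is 158,760 × £27.78 = £4,410,352.80.
Operating income = contribution − fixed costs = £4,410,352.80 − £1,476,300 = £2,934,052.80. Interest = £1,258,100.00.
DOL = £4,410,352.80 ÷ £2,934,052.80 = 1.5032; DFL = £2,934,052.80 ÷ £1,675,952.80 = 1.7507.
Combined leverage = 1.5032 × 1.7507 = 2.6317.

2.63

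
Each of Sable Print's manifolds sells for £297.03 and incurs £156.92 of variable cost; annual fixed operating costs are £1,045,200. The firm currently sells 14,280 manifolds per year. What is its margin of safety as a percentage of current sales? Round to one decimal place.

47.8%

Unit CM = price − variable cost = £297.03 − £156.92 = £140.11. Break-even units = £1,045,200 ÷ £140.11 = 7,459.85; break-even revenue = 7,459.85 × £297.03 = £2,215,800.13.
Actual sales revenue = 14,280 × £297.03 = £4,241,588.40.
Margin of safety = (£4,241,588.40 − £2,215,800.13) ÷ £4,241,588.40 = 47.8%.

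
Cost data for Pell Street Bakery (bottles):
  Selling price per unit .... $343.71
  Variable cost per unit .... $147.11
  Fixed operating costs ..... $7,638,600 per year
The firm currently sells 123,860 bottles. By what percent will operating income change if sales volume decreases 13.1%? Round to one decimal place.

At 123,860 units, contribution = 123,860 × $196.60 = $24,350,876.00.
Operating income = contribution − fixed costs = $24,350,876.00 − $7,638,600 = $16,712,276.00.
So DOL = total CM / EBIT = $24,350,876.00 / $16,712,276.00 = 1.4571.
%ΔEBIT = DOL × %ΔSales = 1.4571 × -13.1% = -19.1%.

-19.1%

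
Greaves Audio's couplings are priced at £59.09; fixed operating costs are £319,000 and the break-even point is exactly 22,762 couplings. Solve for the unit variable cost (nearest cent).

At break-even, FC = Q × (P − VC), so P − VC = £319,000 ÷ 22,762 = £14.0146.
Hence VC = price − CM = £59.09 − £14.0146 = £45.08.

£45.08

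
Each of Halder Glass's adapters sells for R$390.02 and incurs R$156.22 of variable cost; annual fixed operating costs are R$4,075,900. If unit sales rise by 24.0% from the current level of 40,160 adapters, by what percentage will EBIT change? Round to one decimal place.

Total contribution margin = 40,160 × R$233.80 = R$9,389,408.00.
EBIT = R$9,389,408.00 − R$4,075,900 = R$5,313,508.00.
So DOL = total CM / EBIT = R$9,389,408.00 / R$5,313,508.00 = 1.7671.
%ΔEBIT = DOL × %ΔSales = 1.7671 × +24.0% = +42.4%.

+42.4%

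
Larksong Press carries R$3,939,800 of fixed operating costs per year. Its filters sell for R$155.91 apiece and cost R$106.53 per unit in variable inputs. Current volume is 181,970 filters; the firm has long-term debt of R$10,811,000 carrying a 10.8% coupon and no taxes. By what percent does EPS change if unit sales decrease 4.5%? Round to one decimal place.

-10.4%

At 181,970 units, contribution = 181,970 × R$49.38 = R$8,985,678.60.
EBIT = R$8,985,678.60 − R$3,939,800 = R$5,045,878.60.
Interest = R$1,167,588.00, so EBIT − I = R$3,878,290.60.
DCL = total CM / (EBIT − I) = R$8,985,678.60 / R$3,878,290.60 = 2.3169.
EPS therefore changes by 2.3169 × (-4.5%) = -10.4%.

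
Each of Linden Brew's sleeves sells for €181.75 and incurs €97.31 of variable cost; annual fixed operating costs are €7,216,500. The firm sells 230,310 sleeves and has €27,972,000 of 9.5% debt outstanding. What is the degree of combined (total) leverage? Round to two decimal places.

At 230,310 units, contribution = 230,310 × €84.44 = €19,447,376.40.
EBIT = €19,447,376.40 − €7,216,500 = €12,230,876.40. Interest = €2,657,340.00.
DOL = €19,447,376.40 ÷ €12,230,876.40 = 1.5900; DFL = €12,230,876.40 ÷ €9,573,536.40 = 1.2776.
Combined leverage = 1.5900 × 1.2776 = 2.0314.

2.03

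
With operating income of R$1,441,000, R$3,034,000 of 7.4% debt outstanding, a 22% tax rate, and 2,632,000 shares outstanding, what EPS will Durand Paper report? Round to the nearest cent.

R$0.36

Pre-tax income = R$1,441,000 − R$224,516.00 = R$1,216,484.00.
Net income = R$1,216,484.00 × (1 − 0.22) = R$948,857.52.
EPS = R$948,857.52 ÷ 2,632,000 = R$0.36.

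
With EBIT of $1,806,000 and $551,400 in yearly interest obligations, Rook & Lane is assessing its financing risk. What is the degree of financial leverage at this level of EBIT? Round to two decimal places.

1.44

Interest = $551,400.00.
DFL = EBIT ÷ (EBIT − I) = $1,806,000 ÷ ($1,806,000 − $551,400.00) = $1,806,000 ÷ $1,254,600.00 = 1.4395.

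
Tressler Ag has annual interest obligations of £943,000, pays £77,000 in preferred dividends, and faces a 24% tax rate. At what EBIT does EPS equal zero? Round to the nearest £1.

£1,044,316

Preferred dividends are paid after tax, so their pre-tax equivalent is £77,000 ÷ (1 − 0.24) = £101,315.79.
Financial break-even EBIT = interest + D_p ÷ (1 − t) = £943,000 + £101,315.79 = £1,044,315.79.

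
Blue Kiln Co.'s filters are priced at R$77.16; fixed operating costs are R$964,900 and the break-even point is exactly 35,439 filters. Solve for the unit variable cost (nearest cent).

Contribution per unit must be FC / Q = R$964,900 / 35,439 = R$27.2271.
Hence VC = price − CM = R$77.16 − R$27.2271 = R$49.93.

R$49.93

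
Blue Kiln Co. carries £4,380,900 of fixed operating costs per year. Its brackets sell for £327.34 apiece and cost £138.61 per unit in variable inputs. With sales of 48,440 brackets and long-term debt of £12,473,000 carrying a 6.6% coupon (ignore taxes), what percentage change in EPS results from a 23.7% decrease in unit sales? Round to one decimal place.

At 48,440 units, contribution = 48,440 × £188.73 = £9,142,081.20.
EBIT = £9,142,081.20 − £4,380,900 = £4,761,181.20.
Interest = £823,218.00, so EBIT − I = £3,937,963.20.
DCL = total CM / (EBIT − I) = £9,142,081.20 / £3,937,963.20 = 2.3215.
EPS therefore changes by 2.3215 × (-23.7%) = -55.0%.

-55.0%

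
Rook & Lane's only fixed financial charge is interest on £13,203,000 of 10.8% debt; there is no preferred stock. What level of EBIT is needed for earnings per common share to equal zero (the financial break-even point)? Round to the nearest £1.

Annual interest = 10.8% × £13,203,000 = £1,425,924.00.
Without preferred stock the financial break-even is simply EBIT = interest = £1,425,924.00.

£1,425,924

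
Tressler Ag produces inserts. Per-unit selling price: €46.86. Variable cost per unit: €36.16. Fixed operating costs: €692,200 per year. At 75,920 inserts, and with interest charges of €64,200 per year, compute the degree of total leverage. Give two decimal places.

14.52

Contribution at this volume is 75,920 × €10.70 = €812,344.00.
EBIT = €812,344.00 − €692,200 = €120,144.00. Interest = €64,200.00.
DOL = €812,344.00 ÷ €120,144.00 = 6.7614; DFL = €120,144.00 ÷ €55,944.00 = 2.1476.
Combined leverage = 6.7614 × 2.1476 = 14.5208.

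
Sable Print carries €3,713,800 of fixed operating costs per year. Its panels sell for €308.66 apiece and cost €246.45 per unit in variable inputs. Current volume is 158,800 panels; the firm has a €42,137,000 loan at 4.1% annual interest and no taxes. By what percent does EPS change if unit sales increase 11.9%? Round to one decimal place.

+26.5%

At 158,800 units, contribution = 158,800 × €62.21 = €9,878,948.00.
Subtracting fixed costs: EBIT = €9,878,948.00 − €3,713,800 = €6,165,148.00.
Interest = €1,727,617.00, so EBIT − I = €4,437,531.00.
DCL = total CM / (EBIT − I) = €9,878,948.00 / €4,437,531.00 = 2.2262.
EPS therefore changes by 2.2262 × (+11.9%) = +26.5%.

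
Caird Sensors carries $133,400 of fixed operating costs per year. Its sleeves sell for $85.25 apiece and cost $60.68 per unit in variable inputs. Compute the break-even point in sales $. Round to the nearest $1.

CM per unit = $85.25 − $60.68 = $24.57; CM ratio = $24.57 / $85.25 = 0.2882.
Break-even revenue = fixed costs × price ÷ CM = $133,400 × $85.25 ÷ $24.57 = $462,855.

$462,855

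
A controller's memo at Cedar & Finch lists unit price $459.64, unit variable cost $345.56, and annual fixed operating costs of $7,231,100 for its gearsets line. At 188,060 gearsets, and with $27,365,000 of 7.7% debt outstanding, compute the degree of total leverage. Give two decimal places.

Contribution at this volume is 188,060 × $114.08 = $21,453,884.80.
Operating income = contribution − fixed costs = $21,453,884.80 − $7,231,100 = $14,222,784.80. Interest = $2,107,105.00, so EBIT − I = $12,115,679.80.
Degree of total leverage = total CM / (EBIT − interest) = $21,453,884.80 / $12,115,679.80 = 1.7708.

1.77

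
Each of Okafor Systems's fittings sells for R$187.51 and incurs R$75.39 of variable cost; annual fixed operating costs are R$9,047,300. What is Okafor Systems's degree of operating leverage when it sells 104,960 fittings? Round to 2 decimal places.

4.33

At 104,960 units, contribution = 104,960 × R$112.12 = R$11,768,115.20.
Subtracting fixed costs: EBIT = R$11,768,115.20 − R$9,047,300 = R$2,720,815.20.
Degree of operating leverage = R$11,768,115.20 / R$2,720,815.20 = 4.3252.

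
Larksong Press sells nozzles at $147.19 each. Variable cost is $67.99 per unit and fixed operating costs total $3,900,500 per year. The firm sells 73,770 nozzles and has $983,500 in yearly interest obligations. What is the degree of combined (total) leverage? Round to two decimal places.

Contribution at this volume is 73,770 × $79.20 = $5,842,584.00.
EBIT = $5,842,584.00 − $3,900,500 = $1,942,084.00. Interest = $983,500.00, so EBIT − I = $958,584.00.
Degree of total leverage = total CM / (EBIT − interest) = $5,842,584.00 / $958,584.00 = 6.0950.

6.10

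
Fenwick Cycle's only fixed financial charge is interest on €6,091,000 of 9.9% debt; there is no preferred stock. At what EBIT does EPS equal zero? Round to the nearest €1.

Annual interest = 9.9% × €6,091,000 = €603,009.00.
Without preferred stock the financial break-even is simply EBIT = interest = €603,009.00.

€603,009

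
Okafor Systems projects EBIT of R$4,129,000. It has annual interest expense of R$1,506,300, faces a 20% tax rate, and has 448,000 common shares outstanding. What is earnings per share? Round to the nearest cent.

Pre-tax income = R$4,129,000 − R$1,506,300.00 = R$2,622,700.00.
Net income = R$2,622,700.00 × (1 − 0.20) = R$2,098,160.00.
EPS = R$2,098,160.00 ÷ 448,000 = R$4.68.

R$4.68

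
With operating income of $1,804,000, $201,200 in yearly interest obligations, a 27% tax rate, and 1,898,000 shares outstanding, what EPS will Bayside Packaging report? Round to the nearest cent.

$0.62

Interest = $201,200.00, so EBT = $1,804,000 − $201,200.00 = $1,602,800.00.
Net income = $1,602,800.00 × (1 − 0.27) = $1,170,044.00.
EPS = $1,170,044.00 ÷ 1,898,000 = $0.62.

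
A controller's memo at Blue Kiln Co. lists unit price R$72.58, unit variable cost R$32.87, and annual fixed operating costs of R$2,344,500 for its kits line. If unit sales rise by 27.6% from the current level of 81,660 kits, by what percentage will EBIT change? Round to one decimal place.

+99.6%

Contribution at this volume is 81,660 × R$39.71 = R$3,242,718.60.
Operating income = contribution − fixed costs = R$3,242,718.60 − R$2,344,500 = R$898,218.60.
Degree of operating leverage = R$3,242,718.60 / R$898,218.60 = 3.6102.
%ΔEBIT = DOL × %ΔSales = 3.6102 × +27.6% = +99.6%.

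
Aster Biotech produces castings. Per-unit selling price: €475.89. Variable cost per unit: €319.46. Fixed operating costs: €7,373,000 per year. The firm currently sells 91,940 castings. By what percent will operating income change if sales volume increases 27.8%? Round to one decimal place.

+57.0%

Total contribution margin = 91,940 × €156.43 = €14,382,174.20.
Operating income = contribution − fixed costs = €14,382,174.20 − €7,373,000 = €7,009,174.20.
Degree of operating leverage = €14,382,174.20 / €7,009,174.20 = 2.0519.
Operating income changes by 2.0519 × +27.8% = +57.0%.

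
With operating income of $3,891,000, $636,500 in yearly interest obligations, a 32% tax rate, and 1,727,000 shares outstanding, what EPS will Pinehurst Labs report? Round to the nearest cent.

Interest = $636,500.00, so EBT = $3,891,000 − $636,500.00 = $3,254,500.00.
After tax at 32%: net income = $3,254,500.00 × 0.68 = $2,213,060.00.
EPS = $2,213,060.00 ÷ 1,727,000 = $1.28.

$1.28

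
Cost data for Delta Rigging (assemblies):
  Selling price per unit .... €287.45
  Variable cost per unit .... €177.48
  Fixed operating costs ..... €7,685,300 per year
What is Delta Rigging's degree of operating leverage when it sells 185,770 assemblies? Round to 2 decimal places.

At 185,770 units, contribution = 185,770 × €109.97 = €20,429,126.90.
EBIT = €20,429,126.90 − €7,685,300 = €12,743,826.90.
DOL = contribution ÷ EBIT = €20,429,126.90 ÷ €12,743,826.90 = 1.6031.

1.60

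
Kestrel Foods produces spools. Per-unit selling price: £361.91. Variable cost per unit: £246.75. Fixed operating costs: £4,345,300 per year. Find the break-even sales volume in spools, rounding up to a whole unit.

Each unit contributes £361.91 − £246.75 = £115.16.
Break-even volume = fixed costs ÷ CM per unit = £4,345,300 ÷ £115.16 = 37,732.72, so 37,733 spools.

37,733 spools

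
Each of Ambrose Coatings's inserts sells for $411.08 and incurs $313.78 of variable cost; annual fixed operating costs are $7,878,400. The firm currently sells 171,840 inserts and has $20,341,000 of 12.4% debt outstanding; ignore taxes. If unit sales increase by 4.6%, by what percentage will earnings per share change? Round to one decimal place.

+12.2%

Total contribution margin = 171,840 × $97.30 = $16,720,032.00.
EBIT = $16,720,032.00 − $7,878,400 = $8,841,632.00.
After interest of $2,522,284.00, pre-tax earnings = $6,319,348.00.
Degree of combined leverage = contribution ÷ (EBIT − I) = $16,720,032.00 ÷ $6,319,348.00 = 2.6458.
%ΔEPS = DCL × %ΔSales = 2.6458 × +4.6% = +12.2%.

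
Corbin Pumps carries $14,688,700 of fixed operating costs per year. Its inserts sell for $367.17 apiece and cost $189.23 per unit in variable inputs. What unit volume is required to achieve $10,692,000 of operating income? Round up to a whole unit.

Contribution margin per unit = $367.17 − $189.23 = $177.94.
Required volume = (fixed costs + target profit) ÷ CM = ($14,688,700 + $10,692,000) ÷ $177.94 = 142,636.28, so 142,637 inserts.

142,637 inserts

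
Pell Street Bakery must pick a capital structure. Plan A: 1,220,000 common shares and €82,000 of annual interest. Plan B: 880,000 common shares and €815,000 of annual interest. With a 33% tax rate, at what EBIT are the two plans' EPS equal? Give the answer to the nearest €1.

Set EPS_A = EPS_B: (EBIT − €82,000)(1 − 0.33) ÷ 1,220,000 = (EBIT − €815,000)(1 − 0.33) ÷ 880,000.
The (1 − t) factor cancels: (EBIT − 82,000) × 880,000 = (EBIT − 815,000) × 1,220,000.
Solving, EBIT = (815,000·1,220,000 − 82,000·880,000) / (1,220,000 − 880,000) = 922,140,000,000 / 340,000 = 2,712,176.47.

€2,712,176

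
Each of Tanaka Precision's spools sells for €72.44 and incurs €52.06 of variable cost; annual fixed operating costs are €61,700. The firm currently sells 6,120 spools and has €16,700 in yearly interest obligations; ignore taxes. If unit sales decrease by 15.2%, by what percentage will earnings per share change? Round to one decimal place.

-40.9%

Contribution at this volume is 6,120 × €20.38 = €124,725.60.
Operating income = contribution − fixed costs = €124,725.60 − €61,700 = €63,025.60.
Interest = €16,700.00, so EBIT − I = €46,325.60.
Degree of combined leverage = contribution ÷ (EBIT − I) = €124,725.60 ÷ €46,325.60 = 2.6924.
EPS therefore changes by 2.6924 × (-15.2%) = -40.9%.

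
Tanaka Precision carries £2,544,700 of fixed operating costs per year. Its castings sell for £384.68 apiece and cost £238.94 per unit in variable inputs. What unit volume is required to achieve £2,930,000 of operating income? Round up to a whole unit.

37,565 castings

Each unit contributes £384.68 − £238.94 = £145.74.
Required volume = (fixed costs + target profit) ÷ CM = (£2,544,700 + £2,930,000) ÷ £145.74 = 37,564.84, so 37,565 castings.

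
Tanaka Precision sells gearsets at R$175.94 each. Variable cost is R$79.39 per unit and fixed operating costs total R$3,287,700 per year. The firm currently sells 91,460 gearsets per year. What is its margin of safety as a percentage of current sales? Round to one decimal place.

62.8%

Each unit contributes R$175.94 − R$79.39 = R$96.55. Break-even units = R$3,287,700 ÷ R$96.55 = 34,051.79; break-even revenue = 34,051.79 × R$175.94 = R$5,991,071.34.
Actual sales revenue = 91,460 × R$175.94 = R$16,091,472.40.
Margin of safety = (R$16,091,472.40 − R$5,991,071.34) ÷ R$16,091,472.40 = 62.8%.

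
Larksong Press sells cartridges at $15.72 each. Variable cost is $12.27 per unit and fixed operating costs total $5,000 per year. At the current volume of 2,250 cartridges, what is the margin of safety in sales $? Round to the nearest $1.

$12,587

Unit CM = price − variable cost = $15.72 − $12.27 = $3.45. Break-even units = $5,000 ÷ $3.45 = 1,449.28; break-even revenue = 1,449.28 × $15.72 = $22,782.61.
Actual sales revenue = 2,250 × $15.72 = $35,370.00.
Margin of safety = $35,370.00 − $22,782.61 = $12,587.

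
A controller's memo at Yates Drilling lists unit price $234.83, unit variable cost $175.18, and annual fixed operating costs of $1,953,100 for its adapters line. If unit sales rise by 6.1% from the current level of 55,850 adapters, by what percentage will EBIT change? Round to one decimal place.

+14.7%

Total contribution margin = 55,850 × $59.65 = $3,331,452.50.
Subtracting fixed costs: EBIT = $3,331,452.50 − $1,953,100 = $1,378,352.50.
So DOL = total CM / EBIT = $3,331,452.50 / $1,378,352.50 = 2.4170.
Operating income changes by 2.4170 × +6.1% = +14.7%.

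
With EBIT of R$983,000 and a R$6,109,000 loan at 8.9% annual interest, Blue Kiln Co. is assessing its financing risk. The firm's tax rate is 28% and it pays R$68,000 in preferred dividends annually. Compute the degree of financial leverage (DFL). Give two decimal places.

Interest = R$543,701.00.
Pre-tax preferred-dividend burden = R$68,000 ÷ (1 − 0.28) = R$94,444.44.
DFL = EBIT ÷ [EBIT − I − D_p/(1−t)] = R$983,000 ÷ [R$983,000 − R$543,701.00 − R$94,444.44] = R$983,000 ÷ R$344,854.56 = 2.8505.

2.85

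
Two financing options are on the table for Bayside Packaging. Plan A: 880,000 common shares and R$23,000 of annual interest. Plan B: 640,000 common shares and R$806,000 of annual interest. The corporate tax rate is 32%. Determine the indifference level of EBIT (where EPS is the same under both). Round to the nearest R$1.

Set EPS_A = EPS_B: (EBIT − R$23,000)(1 − 0.32) ÷ 880,000 = (EBIT − R$806,000)(1 − 0.32) ÷ 640,000.
The (1 − t) factor cancels: (EBIT − 23,000) × 640,000 = (EBIT − 806,000) × 880,000.
EBIT × (880,000 − 640,000) = 806,000 × 880,000 − 23,000 × 640,000 = 694,560,000,000, so EBIT = 694,560,000,000 ÷ 240,000 = 2,894,000.00.

R$2,894,000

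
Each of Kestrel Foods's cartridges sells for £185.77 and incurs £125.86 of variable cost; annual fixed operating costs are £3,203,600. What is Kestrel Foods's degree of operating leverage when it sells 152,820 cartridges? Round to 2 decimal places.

At 152,820 units, contribution = 152,820 × £59.91 = £9,155,446.20.
Subtracting fixed costs: EBIT = £9,155,446.20 − £3,203,600 = £5,951,846.20.
So DOL = total CM / EBIT = £9,155,446.20 / £5,951,846.20 = 1.5383.

1.54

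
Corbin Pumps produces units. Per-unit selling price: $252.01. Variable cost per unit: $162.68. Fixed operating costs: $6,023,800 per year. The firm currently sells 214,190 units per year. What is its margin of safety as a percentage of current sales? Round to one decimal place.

Unit CM = price − variable cost = $252.01 − $162.68 = $89.33. Break-even units = $6,023,800 ÷ $89.33 = 67,433.11; break-even revenue = 67,433.11 × $252.01 = $16,993,818.85.
Current sales = 214,190 × $252.01 = $53,978,021.90.
Margin of safety = ($53,978,021.90 − $16,993,818.85) ÷ $53,978,021.90 = 68.5%.

68.5%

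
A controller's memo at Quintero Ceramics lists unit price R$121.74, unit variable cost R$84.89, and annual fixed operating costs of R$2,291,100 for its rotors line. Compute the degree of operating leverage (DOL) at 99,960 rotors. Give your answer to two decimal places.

Contribution at this volume is 99,960 × R$36.85 = R$3,683,526.00.
Operating income = contribution − fixed costs = R$3,683,526.00 − R$2,291,100 = R$1,392,426.00.
So DOL = total CM / EBIT = R$3,683,526.00 / R$1,392,426.00 = 2.6454.

2.65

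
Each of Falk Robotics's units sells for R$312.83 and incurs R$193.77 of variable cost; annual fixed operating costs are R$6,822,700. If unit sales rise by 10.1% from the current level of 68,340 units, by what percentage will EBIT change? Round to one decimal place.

+62.5%

At 68,340 units, contribution = 68,340 × R$119.06 = R$8,136,560.40.
EBIT = R$8,136,560.40 − R$6,822,700 = R$1,313,860.40.
So DOL = total CM / EBIT = R$8,136,560.40 / R$1,313,860.40 = 6.1929.
%ΔEBIT = DOL × %ΔSales = 6.1929 × +10.1% = +62.5%.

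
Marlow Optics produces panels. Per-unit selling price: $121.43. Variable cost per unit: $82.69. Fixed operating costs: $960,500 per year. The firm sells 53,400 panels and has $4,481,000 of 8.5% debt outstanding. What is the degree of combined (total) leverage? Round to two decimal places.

Contribution at this volume is 53,400 × $38.74 = $2,068,716.00.
EBIT = $2,068,716.00 − $960,500 = $1,108,216.00. Interest = $380,885.00.
DOL = $2,068,716.00 ÷ $1,108,216.00 = 1.8667; DFL = $1,108,216.00 ÷ $727,331.00 = 1.5237.
DCL = DOL × DFL = 1.8667 × 1.5237 = 2.8443.

2.84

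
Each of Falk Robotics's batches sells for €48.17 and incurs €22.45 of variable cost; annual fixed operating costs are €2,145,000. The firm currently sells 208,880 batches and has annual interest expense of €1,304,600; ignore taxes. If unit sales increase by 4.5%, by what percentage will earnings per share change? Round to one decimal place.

Contribution at this volume is 208,880 × €25.72 = €5,372,393.60.
Subtracting fixed costs: EBIT = €5,372,393.60 − €2,145,000 = €3,227,393.60.
Interest = €1,304,600.00, so EBIT − I = €1,922,793.60.
DCL = total CM / (EBIT − I) = €5,372,393.60 / €1,922,793.60 = 2.7941.
EPS therefore changes by 2.7941 × (+4.5%) = +12.6%.

+12.6%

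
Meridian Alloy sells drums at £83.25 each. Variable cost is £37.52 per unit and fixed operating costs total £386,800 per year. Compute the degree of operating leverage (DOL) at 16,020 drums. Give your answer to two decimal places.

Total contribution margin = 16,020 × £45.73 = £732,594.60.
EBIT = £732,594.60 − £386,800 = £345,794.60.
So DOL = total CM / EBIT = £732,594.60 / £345,794.60 = 2.1186.

2.12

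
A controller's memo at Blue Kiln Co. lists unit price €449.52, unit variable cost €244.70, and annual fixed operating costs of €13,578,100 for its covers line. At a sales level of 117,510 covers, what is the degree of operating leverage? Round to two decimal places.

2.29

At 117,510 units, contribution = 117,510 × €204.82 = €24,068,398.20.
Operating income = contribution − fixed costs = €24,068,398.20 − €13,578,100 = €10,490,298.20.
DOL = contribution ÷ EBIT = €24,068,398.20 ÷ €10,490,298.20 = 2.2943.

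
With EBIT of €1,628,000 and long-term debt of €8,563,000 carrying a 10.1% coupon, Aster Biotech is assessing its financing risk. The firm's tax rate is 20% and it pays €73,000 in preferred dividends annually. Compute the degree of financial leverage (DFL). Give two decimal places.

Annual interest charges come to €864,863.00.
Pre-tax preferred-dividend burden = €73,000 ÷ (1 − 0.20) = €91,250.00.
DFL = EBIT ÷ [EBIT − I − D_p/(1−t)] = €1,628,000 ÷ [€1,628,000 − €864,863.00 − €91,250.00] = €1,628,000 ÷ €671,887.00 = 2.4230.

2.42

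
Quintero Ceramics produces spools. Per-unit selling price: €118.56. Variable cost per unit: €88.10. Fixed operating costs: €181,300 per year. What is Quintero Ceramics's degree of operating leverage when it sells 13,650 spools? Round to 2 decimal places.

Total contribution margin = 13,650 × €30.46 = €415,779.00.
Subtracting fixed costs: EBIT = €415,779.00 − €181,300 = €234,479.00.
So DOL = total CM / EBIT = €415,779.00 / €234,479.00 = 1.7732.

1.77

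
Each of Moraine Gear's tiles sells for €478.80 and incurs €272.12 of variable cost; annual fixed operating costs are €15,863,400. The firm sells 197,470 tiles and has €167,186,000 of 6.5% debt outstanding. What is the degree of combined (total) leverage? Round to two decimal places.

2.90

Total contribution margin = 197,470 × €206.68 = €40,813,099.60.
Operating income = contribution − fixed costs = €40,813,099.60 − €15,863,400 = €24,949,699.60. Interest = €10,867,090.00.
DOL = €40,813,099.60 ÷ €24,949,699.60 = 1.6358; DFL = €24,949,699.60 ÷ €14,082,609.60 = 1.7717.
DCL = DOL × DFL = 1.6358 × 1.7717 = 2.8981.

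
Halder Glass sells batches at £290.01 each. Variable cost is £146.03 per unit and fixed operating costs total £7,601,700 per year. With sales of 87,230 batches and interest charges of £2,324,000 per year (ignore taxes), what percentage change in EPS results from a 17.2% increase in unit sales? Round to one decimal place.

+82.0%

Total contribution margin = 87,230 × £143.98 = £12,559,375.40.
EBIT = £12,559,375.40 − £7,601,700 = £4,957,675.40.
After interest of £2,324,000.00, pre-tax earnings = £2,633,675.40.
Degree of combined leverage = contribution ÷ (EBIT − I) = £12,559,375.40 ÷ £2,633,675.40 = 4.7688.
%ΔEPS = DCL × %ΔSales = 4.7688 × +17.2% = +82.0%.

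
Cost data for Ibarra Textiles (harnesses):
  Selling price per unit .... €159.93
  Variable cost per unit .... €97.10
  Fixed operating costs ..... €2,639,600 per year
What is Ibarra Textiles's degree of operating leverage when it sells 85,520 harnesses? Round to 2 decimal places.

1.97

At 85,520 units, contribution = 85,520 × €62.83 = €5,373,221.60.
EBIT = €5,373,221.60 − €2,639,600 = €2,733,621.60.
So DOL = total CM / EBIT = €5,373,221.60 / €2,733,621.60 = 1.9656.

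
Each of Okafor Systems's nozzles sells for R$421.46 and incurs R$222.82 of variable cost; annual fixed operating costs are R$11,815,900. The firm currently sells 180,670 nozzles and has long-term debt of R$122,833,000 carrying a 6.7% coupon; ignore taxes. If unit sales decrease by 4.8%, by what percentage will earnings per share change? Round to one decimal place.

Total contribution margin = 180,670 × R$198.64 = R$35,888,288.80.
Operating income = contribution − fixed costs = R$35,888,288.80 − R$11,815,900 = R$24,072,388.80.
After interest of R$8,229,811.00, pre-tax earnings = R$15,842,577.80.
Degree of combined leverage = contribution ÷ (EBIT − I) = R$35,888,288.80 ÷ R$15,842,577.80 = 2.2653.
%ΔEPS = DCL × %ΔSales = 2.2653 × -4.8% = -10.9%.

-10.9%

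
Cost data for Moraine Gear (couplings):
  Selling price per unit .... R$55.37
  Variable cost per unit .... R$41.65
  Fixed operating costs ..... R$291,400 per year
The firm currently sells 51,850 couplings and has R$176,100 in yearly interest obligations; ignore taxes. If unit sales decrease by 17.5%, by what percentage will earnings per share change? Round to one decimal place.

Contribution at this volume is 51,850 × R$13.72 = R$711,382.00.
Operating income = contribution − fixed costs = R$711,382.00 − R$291,400 = R$419,982.00.
After interest of R$176,100.00, pre-tax earnings = R$243,882.00.
DCL = total CM / (EBIT − I) = R$711,382.00 / R$243,882.00 = 2.9169.
%ΔEPS = DCL × %ΔSales = 2.9169 × -17.5% = -51.0%.

-51.0%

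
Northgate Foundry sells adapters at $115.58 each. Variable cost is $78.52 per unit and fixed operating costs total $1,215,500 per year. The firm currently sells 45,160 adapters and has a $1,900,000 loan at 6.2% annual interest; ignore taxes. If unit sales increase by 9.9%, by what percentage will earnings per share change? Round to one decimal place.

Contribution at this volume is 45,160 × $37.06 = $1,673,629.60.
Operating income = contribution − fixed costs = $1,673,629.60 − $1,215,500 = $458,129.60.
Interest = $117,800.00, so EBIT − I = $340,329.60.
Degree of combined leverage = contribution ÷ (EBIT − I) = $1,673,629.60 ÷ $340,329.60 = 4.9177.
%ΔEPS = DCL × %ΔSales = 4.9177 × +9.9% = +48.7%.

+48.7%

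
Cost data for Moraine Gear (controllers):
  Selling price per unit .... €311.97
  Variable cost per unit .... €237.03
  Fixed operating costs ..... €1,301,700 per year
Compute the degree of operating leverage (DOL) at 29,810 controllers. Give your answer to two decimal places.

2.40

At 29,810 units, contribution = 29,810 × €74.94 = €2,233,961.40.
EBIT = €2,233,961.40 − €1,301,700 = €932,261.40.
Degree of operating leverage = €2,233,961.40 / €932,261.40 = 2.3963.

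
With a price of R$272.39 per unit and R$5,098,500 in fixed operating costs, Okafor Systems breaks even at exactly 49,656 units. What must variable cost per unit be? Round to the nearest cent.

R$169.71

At break-even, FC = Q × (P − VC), so P − VC = R$5,098,500 ÷ 49,656 = R$102.6764.
Hence VC = price − CM = R$272.39 − R$102.6764 = R$169.71.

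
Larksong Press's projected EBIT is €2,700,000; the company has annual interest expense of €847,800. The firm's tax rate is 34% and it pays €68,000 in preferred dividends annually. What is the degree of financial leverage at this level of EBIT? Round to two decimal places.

Annual interest charges come to €847,800.00.
Pre-tax preferred-dividend burden = €68,000 ÷ (1 − 0.34) = €103,030.30.
DFL = EBIT ÷ [EBIT − I − D_p/(1−t)] = €2,700,000 ÷ [€2,700,000 − €847,800.00 − €103,030.30] = €2,700,000 ÷ €1,749,169.70 = 1.5436.

1.54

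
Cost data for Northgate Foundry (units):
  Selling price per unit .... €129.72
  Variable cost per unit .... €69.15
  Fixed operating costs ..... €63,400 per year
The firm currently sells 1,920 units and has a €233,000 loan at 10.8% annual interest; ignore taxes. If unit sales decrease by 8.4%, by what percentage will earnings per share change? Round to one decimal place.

At 1,920 units, contribution = 1,920 × €60.57 = €116,294.40.
Subtracting fixed costs: EBIT = €116,294.40 − €63,400 = €52,894.40.
After interest of €25,164.00, pre-tax earnings = €27,730.40.
Degree of combined leverage = contribution ÷ (EBIT − I) = €116,294.40 ÷ €27,730.40 = 4.1938.
EPS therefore changes by 4.1938 × (-8.4%) = -35.2%.

-35.2%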